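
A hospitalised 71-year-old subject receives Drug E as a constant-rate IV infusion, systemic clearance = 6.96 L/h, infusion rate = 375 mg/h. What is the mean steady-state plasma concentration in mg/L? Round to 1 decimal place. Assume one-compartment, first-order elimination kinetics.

At steady state Css = R₀ / CL = 375 / 6.960 = 53.88 mg/L

53.9 mg/L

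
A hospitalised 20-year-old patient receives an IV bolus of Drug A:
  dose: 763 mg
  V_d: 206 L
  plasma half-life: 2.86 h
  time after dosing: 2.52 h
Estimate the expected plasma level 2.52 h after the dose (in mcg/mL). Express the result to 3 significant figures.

2.01 mcg/mL

C₀ = Dose / Vd = 763.0 / 206 = 3.704 mg/L
k = ln2 / t½ = 0.693147 / 2.86 = 0.2424 h⁻¹
C = C₀ · e^(−k·t) = 3.704 × e^(−0.2424 × 2.52)
  = 3.704 × 0.5429 = 2.011 mg/L
(2.011 mg/L = 2.011 mcg/mL)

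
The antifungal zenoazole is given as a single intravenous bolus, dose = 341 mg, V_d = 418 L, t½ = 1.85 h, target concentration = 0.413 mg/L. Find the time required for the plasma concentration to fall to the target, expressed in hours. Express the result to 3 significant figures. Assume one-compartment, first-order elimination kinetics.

1.82 h

C₀ = Dose / Vd = 341.0 / 418 = 0.8158 mg/L
k = ln2 / t½ = 0.693147 / 1.85 = 0.3747 h⁻¹
t = ln(C₀ / C) / k = ln(0.8158 / 0.413) / 0.3747
  = ln(1.975) / 0.3747 = 0.6806 / 0.3747 = 1.816 h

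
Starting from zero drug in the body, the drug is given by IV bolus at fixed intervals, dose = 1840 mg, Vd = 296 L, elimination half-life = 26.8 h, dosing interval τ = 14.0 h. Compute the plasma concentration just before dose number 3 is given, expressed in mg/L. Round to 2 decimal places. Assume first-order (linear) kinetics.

7.34 mg/L

C₀ per dose = Dose / Vd = 1840 / 296 = 6.216 mg/L
k = ln2 / t½ = 0.693147 / 26.8 = 0.02586 h⁻¹
Fraction remaining after one interval: r = e^(−kτ) = e^(−0.02586 × 14.0) = 0.6963
Before dose 3, 2 doses have been given (aged 1τ, 2τ).
C_trough = C₀ × (r + r²) = 6.216 × (0.6963 + 0.4848) = 7.342 mg/L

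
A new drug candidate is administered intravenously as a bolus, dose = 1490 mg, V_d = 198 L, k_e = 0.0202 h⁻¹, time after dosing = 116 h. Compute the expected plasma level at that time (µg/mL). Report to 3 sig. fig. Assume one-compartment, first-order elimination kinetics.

0.723 µg/mL

C₀ = Dose / Vd = 1490 / 198 = 7.525 mg/L
C = C₀ · e^(−k·t) = 7.525 × e^(−0.02020 × 116)
  = 7.525 × 0.09602 = 0.7226 mg/L
(0.7226 mg/L = 0.7226 µg/mL)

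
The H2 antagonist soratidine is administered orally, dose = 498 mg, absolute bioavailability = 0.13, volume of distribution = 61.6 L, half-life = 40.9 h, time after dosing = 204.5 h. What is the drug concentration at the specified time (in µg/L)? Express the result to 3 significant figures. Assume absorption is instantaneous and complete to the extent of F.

32.8 µg/L

Amount reaching circulation = F × Dose = 0.13 × 498.0 = 64.74 mg
C₀ = F·Dose / Vd = 64.74 / 61.6 = 1.051 mg/L
k = ln2 / t½ = 0.693147 / 40.9 = 0.01695 h⁻¹
t / t½ = 204.5 / 40.9 = 5 half-lives
C = C₀ × (1/2)^5 = 1.051 × 0.03125 = 0.03284 mg/L
Convert: 0.03284 mg/L × 1000 = 32.84 µg/L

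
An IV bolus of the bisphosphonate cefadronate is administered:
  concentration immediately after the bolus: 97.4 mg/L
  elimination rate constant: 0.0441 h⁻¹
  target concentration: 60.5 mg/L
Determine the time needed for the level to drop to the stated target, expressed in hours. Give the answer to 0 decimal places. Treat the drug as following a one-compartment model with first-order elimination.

11 h

t = ln(C₀ / C) / k = ln(97.40 / 60.5) / 0.04410
  = ln(1.610) / 0.04410 = 0.4762 / 0.04410 = 10.80 h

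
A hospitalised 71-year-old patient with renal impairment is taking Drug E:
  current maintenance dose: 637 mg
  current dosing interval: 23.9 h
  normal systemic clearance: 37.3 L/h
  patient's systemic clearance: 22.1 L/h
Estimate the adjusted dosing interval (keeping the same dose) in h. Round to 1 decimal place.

40.3 h

To keep the same average steady-state level, dosing rate must scale with clearance.
CL ratio = 22.1 / 37.3 = 0.5925
New interval (same dose) = 23.9 / 0.5925 = 40.34 h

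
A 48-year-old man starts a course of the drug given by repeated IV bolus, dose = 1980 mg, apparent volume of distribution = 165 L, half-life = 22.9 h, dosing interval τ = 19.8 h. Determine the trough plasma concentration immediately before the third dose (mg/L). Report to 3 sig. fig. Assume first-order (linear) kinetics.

10.2 mg/L

C₀ per dose = Dose / Vd = 1980 / 165 = 12.00 mg/L
k = ln2 / t½ = 0.693147 / 22.9 = 0.03027 h⁻¹
Fraction remaining after one interval: r = e^(−kτ) = e^(−0.03027 × 19.8) = 0.5492
Before dose 3, 2 doses have been given (aged 1τ, 2τ).
C_trough = C₀ × (r + r²) = 12.00 × (0.5492 + 0.3016) = 10.21 mg/L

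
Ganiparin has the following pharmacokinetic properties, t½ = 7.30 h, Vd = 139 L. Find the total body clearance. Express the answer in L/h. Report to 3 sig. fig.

k = ln2 / t½ = 0.693147 / 7.30 = 0.09495 h⁻¹
CL = k × Vd = 0.09495 × 139 = 13.20 L/h

13.2 L/h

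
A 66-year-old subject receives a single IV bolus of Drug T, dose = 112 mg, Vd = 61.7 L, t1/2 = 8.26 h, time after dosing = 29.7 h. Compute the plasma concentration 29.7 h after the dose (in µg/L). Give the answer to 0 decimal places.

C₀ = Dose / Vd = 112.0 / 61.7 = 1.815 mg/L
k = ln2 / t½ = 0.693147 / 8.26 = 0.08392 h⁻¹
C = C₀ · e^(−k·t) = 1.815 × e^(−0.08392 × 29.7)
  = 1.815 × 0.08271 = 0.1501 mg/L
Convert: 0.1501 mg/L × 1000 = 150.1 µg/L

150 µg/L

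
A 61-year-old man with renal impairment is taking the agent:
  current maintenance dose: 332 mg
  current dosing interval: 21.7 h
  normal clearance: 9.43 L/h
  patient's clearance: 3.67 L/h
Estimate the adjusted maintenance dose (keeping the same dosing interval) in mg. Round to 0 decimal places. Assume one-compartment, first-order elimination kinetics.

To keep the same average steady-state level, dosing rate must scale with clearance.
CL ratio = 3.67 / 9.43 = 0.3892
New dose (same interval) = 332 × 0.3892 = 129.2 mg

129 mg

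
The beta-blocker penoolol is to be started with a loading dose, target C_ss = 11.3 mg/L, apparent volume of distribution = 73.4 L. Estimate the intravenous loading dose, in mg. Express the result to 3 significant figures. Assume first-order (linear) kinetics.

LD = Css × Vd = 11.3 × 73.4 = 829.4 mg

829 mg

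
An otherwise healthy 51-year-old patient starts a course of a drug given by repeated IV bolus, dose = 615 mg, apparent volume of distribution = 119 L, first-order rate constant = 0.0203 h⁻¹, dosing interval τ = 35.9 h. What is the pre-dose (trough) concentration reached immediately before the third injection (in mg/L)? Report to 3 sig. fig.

3.70 mg/L

C₀ per dose = Dose / Vd = 615 / 119 = 5.168 mg/L
Fraction remaining after one interval: r = e^(−kτ) = e^(−0.02030 × 35.9) = 0.4825
Before dose 3, 2 doses have been given (aged 1τ, 2τ).
C_trough = C₀ × (r + r²) = 5.168 × (0.4825 + 0.2328) = 3.697 mg/L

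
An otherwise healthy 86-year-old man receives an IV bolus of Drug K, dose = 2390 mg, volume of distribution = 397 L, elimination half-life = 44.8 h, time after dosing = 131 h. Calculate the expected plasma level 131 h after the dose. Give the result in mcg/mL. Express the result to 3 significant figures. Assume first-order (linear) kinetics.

C₀ = Dose / Vd = 2390 / 397 = 6.020 mg/L
k = ln2 / t½ = 0.693147 / 44.8 = 0.01547 h⁻¹
C = C₀ · e^(−k·t) = 6.020 × e^(−0.01547 × 131)
  = 6.020 × 0.1318 = 0.7934 mg/L
(0.7934 mg/L = 0.7934 mcg/mL)

0.793 mcg/mL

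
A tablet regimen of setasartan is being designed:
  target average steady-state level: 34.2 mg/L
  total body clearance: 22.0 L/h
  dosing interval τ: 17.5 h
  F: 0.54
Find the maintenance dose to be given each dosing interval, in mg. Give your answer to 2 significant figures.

At steady state, F × (Dose/τ) = Css × CL.
Dose = Css × CL × τ / F = 34.2 × 22.00 × 17.5 / 0.54 = 24380 mg

24000 mg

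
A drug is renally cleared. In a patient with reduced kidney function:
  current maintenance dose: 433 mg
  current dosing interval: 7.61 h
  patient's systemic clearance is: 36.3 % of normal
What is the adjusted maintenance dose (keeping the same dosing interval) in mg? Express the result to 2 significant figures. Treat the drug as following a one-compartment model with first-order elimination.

To keep the same average steady-state level, dosing rate must scale with clearance.
CL ratio = 36.3 / 100 = 0.3630
New dose (same interval) = 433 × 0.3630 = 157.2 mg

160 mg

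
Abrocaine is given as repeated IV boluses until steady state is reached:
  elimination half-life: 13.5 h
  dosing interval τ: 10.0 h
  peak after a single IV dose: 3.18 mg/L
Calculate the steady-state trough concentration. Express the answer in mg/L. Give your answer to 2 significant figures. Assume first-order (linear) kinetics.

4.7 mg/L

k = ln2 / t½ = 0.693147 / 13.5 = 0.05134 h⁻¹
e^(−kτ) = e^(−0.05134 × 10.0) = 0.5985
Accumulation ratio R = 1 / (1 − e^(−kτ)) = 1 / (1 − 0.5985) = 2.491
Steady-state trough = C₀ × R × e^(−kτ) = 3.18 × 2.491 × 0.5985 = 4.741 mg/L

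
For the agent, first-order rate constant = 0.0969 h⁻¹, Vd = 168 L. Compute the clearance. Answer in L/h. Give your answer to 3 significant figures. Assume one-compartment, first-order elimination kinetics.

CL = k × Vd = 0.0969 × 168 = 16.28 L/h

16.3 L/h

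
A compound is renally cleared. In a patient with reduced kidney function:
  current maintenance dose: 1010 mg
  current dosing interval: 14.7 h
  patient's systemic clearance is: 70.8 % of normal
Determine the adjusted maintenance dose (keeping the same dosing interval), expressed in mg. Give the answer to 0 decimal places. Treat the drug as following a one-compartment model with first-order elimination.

To keep the same average steady-state level, dosing rate must scale with clearance.
CL ratio = 70.8 / 100 = 0.7080
New dose (same interval) = 1010 × 0.7080 = 715.1 mg

715 mg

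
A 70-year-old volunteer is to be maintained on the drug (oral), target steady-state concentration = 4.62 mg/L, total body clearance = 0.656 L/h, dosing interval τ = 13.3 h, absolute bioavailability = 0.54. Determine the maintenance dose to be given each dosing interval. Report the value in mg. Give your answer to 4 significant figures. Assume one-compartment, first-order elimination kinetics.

74.65 mg

At steady state, F × (Dose/τ) = Css × CL.
Dose = Css × CL × τ / F = 4.62 × 0.6560 × 13.3 / 0.54 = 74.65 mg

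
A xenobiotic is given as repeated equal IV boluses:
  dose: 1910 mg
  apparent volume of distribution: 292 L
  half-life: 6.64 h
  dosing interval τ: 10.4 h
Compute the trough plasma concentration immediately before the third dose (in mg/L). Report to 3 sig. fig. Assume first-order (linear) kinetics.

2.95 mg/L

C₀ per dose = Dose / Vd = 1910 / 292 = 6.541 mg/L
k = ln2 / t½ = 0.693147 / 6.64 = 0.1044 h⁻¹
Fraction remaining after one interval: r = e^(−kτ) = e^(−0.1044 × 10.4) = 0.3376
Before dose 3, 2 doses have been given (aged 1τ, 2τ).
C_trough = C₀ × (r + r²) = 6.541 × (0.3376 + 0.1140) = 2.954 mg/L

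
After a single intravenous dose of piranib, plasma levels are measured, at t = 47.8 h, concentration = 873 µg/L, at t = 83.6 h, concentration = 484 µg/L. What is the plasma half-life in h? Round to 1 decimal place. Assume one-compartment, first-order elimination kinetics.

k = ln(C₁/C₂) / (t₂ − t₁) = ln(873/484) / (83.6 − 47.8)
  = 0.5899 / 35.80 = 0.01648 h⁻¹
t½ = ln2 / k = 0.693147 / 0.01648 = 42.06 h

42.1 h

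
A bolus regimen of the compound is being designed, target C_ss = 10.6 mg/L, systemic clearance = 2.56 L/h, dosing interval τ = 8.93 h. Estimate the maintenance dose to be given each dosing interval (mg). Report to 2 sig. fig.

240 mg

At steady state, Dose/τ = Css × CL.
Dose = Css × CL × τ = 10.6 × 2.560 × 8.93 = 242.3 mg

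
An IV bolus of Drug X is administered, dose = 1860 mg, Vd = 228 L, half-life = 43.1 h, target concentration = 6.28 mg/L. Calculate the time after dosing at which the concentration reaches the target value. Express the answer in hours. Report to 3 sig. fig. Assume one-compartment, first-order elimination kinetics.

16.3 h

C₀ = Dose / Vd = 1860 / 228 = 8.158 mg/L
k = ln2 / t½ = 0.693147 / 43.1 = 0.01608 h⁻¹
t = ln(C₀ / C) / k = ln(8.158 / 6.28) / 0.01608
  = ln(1.299) / 0.01608 = 0.2616 / 0.01608 = 16.27 h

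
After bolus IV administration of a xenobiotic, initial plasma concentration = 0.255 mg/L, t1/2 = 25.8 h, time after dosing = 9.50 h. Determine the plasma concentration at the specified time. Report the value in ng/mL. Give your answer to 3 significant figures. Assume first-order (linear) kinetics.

198 ng/mL

k = ln2 / t½ = 0.693147 / 25.8 = 0.02687 h⁻¹
C = C₀ · e^(−k·t) = 0.2550 × e^(−0.02687 × 9.50)
  = 0.2550 × 0.7747 = 0.1975 mg/L
Convert: 0.1975 mg/L × 1000 = 197.5 ng/mL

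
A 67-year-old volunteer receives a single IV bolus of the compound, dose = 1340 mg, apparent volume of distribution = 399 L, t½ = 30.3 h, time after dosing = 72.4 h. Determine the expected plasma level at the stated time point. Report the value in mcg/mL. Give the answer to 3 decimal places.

C₀ = Dose / Vd = 1340 / 399 = 3.358 mg/L
k = ln2 / t½ = 0.693147 / 30.3 = 0.02288 h⁻¹
C = C₀ · e^(−k·t) = 3.358 × e^(−0.02288 × 72.4)
  = 3.358 × 0.1908 = 0.6407 mg/L
(0.6407 mg/L = 0.6407 mcg/mL)

0.641 mcg/mL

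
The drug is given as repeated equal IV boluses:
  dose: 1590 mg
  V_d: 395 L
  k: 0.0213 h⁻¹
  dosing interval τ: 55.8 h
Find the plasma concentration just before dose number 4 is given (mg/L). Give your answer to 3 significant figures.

C₀ per dose = Dose / Vd = 1590 / 395 = 4.025 mg/L
Fraction remaining after one interval: r = e^(−kτ) = e^(−0.02130 × 55.8) = 0.3047
Before dose 4, 3 doses have been given (aged 1τ, 2τ, 3τ).
C_trough = C₀ × (r + r² + … + r^3) = C₀ × r(1−r^3)/(1−r)
        = 4.025 × 0.3047 × (1 − 0.02829) / (1 − 0.3047) = 1.714 mg/L

1.71 mg/L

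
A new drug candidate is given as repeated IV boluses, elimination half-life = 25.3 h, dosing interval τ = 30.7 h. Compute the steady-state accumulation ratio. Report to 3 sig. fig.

1.76

k = ln2 / t½ = 0.693147 / 25.3 = 0.02740 h⁻¹
e^(−kτ) = e^(−0.02740 × 30.7) = 0.4312
Accumulation ratio R = 1 / (1 − e^(−kτ)) = 1 / (1 − 0.4312) = 1.758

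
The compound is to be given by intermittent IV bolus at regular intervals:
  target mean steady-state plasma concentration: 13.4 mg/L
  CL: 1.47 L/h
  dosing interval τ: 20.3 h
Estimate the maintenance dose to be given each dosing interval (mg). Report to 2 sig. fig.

400 mg

At steady state, Dose/τ = Css × CL.
Dose = Css × CL × τ = 13.4 × 1.470 × 20.3 = 399.9 mg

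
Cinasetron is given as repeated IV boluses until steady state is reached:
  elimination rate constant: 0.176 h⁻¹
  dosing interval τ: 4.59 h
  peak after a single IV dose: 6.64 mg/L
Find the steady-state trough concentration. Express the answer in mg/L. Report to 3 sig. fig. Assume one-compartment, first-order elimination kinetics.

5.34 mg/L

e^(−kτ) = e^(−0.1760 × 4.59) = 0.4458
Accumulation ratio R = 1 / (1 − e^(−kτ)) = 1 / (1 − 0.4458) = 1.804
Steady-state trough = C₀ × R × e^(−kτ) = 6.64 × 1.804 × 0.4458 = 5.340 mg/L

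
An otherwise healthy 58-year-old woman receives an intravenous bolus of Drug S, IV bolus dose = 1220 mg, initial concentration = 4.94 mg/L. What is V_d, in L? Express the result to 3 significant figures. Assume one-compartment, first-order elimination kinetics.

Vd = Dose / C₀ = 1220 / 4.94 = 247.0 L

247 L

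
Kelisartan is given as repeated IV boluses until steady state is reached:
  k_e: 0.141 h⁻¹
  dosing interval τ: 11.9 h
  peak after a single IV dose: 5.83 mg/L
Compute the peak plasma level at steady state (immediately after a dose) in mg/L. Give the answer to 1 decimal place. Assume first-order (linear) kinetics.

e^(−kτ) = e^(−0.1410 × 11.9) = 0.1868
Accumulation ratio R = 1 / (1 − e^(−kτ)) = 1 / (1 − 0.1868) = 1.230
Steady-state peak = C₀ × R = 5.83 × 1.230 = 7.171 mg/L

7.2 mg/L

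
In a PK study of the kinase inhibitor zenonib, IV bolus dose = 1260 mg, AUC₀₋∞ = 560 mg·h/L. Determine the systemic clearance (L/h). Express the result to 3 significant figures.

CL = Dose / AUC = 1260 / 560 = 2.250 L/h

2.25 L/h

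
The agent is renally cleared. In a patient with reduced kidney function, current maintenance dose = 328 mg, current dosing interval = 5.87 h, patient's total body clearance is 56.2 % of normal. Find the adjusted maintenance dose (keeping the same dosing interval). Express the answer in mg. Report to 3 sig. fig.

184 mg

To keep the same average steady-state level, dosing rate must scale with clearance.
CL ratio = 56.2 / 100 = 0.5620
New dose (same interval) = 328 × 0.5620 = 184.3 mg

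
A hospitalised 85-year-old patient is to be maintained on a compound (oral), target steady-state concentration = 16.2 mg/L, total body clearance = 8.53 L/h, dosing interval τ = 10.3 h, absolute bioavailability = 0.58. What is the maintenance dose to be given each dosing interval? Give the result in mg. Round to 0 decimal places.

2454 mg

At steady state, F × (Dose/τ) = Css × CL.
Dose = Css × CL × τ / F = 16.2 × 8.530 × 10.3 / 0.58 = 2454 mg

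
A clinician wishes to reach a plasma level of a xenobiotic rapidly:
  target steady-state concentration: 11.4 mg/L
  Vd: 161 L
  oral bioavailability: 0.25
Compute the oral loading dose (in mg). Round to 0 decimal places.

7342 mg

LD = Css × Vd / F = 11.4 × 161 / 0.25 = 7342 mg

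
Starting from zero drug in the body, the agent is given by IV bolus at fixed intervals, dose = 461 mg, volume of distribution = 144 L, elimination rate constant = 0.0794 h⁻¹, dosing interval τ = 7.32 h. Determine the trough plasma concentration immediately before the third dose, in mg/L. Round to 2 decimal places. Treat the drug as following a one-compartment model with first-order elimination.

2.79 mg/L

C₀ per dose = Dose / Vd = 461 / 144 = 3.201 mg/L
Fraction remaining after one interval: r = e^(−kτ) = e^(−0.07940 × 7.32) = 0.5592
Before dose 3, 2 doses have been given (aged 1τ, 2τ).
C_trough = C₀ × (r + r²) = 3.201 × (0.5592 + 0.3127) = 2.791 mg/L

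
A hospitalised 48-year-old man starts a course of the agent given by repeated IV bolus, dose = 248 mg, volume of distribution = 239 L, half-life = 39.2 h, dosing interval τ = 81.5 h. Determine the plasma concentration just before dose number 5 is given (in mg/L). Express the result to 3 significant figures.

0.321 mg/L

C₀ per dose = Dose / Vd = 248 / 239 = 1.038 mg/L
k = ln2 / t½ = 0.693147 / 39.2 = 0.01768 h⁻¹
Fraction remaining after one interval: r = e^(−kτ) = e^(−0.01768 × 81.5) = 0.2367
Before dose 5, 4 doses have been given (aged 1τ, 2τ, 3τ, 4τ).
C_trough = C₀ × (r + r² + … + r^4) = C₀ × r(1−r^4)/(1−r)
        = 1.038 × 0.2367 × (1 − 0.003139) / (1 − 0.2367) = 0.3209 mg/L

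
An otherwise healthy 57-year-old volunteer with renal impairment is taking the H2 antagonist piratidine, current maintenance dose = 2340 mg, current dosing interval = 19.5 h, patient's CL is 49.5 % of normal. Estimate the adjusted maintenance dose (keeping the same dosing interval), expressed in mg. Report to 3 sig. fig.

To keep the same average steady-state level, dosing rate must scale with clearance.
CL ratio = 49.5 / 100 = 0.4950
New dose (same interval) = 2340 × 0.4950 = 1158 mg

1160 mg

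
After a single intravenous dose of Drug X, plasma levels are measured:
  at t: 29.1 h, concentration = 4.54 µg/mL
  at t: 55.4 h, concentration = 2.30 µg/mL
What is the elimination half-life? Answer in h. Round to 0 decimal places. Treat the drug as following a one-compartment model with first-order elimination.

27 h

k = ln(C₁/C₂) / (t₂ − t₁) = ln(4.54/2.30) / (55.4 − 29.1)
  = 0.6800 / 26.30 = 0.02586 h⁻¹
t½ = ln2 / k = 0.693147 / 0.02586 = 26.80 h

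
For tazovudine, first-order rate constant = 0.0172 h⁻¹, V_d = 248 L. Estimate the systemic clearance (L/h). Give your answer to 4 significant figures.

CL = k × Vd = 0.0172 × 248 = 4.266 L/h

4.266 L/h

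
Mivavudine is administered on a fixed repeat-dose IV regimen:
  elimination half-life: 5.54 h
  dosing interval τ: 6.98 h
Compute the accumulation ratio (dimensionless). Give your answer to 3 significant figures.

1.72

k = ln2 / t½ = 0.693147 / 5.54 = 0.1251 h⁻¹
e^(−kτ) = e^(−0.1251 × 6.98) = 0.4176
Accumulation ratio R = 1 / (1 − e^(−kτ)) = 1 / (1 − 0.4176) = 1.717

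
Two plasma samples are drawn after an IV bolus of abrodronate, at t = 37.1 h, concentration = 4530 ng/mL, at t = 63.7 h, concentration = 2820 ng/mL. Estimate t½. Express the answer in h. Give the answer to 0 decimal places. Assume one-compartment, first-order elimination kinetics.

k = ln(C₁/C₂) / (t₂ − t₁) = ln(4530/2820) / (63.7 − 37.1)
  = 0.4740 / 26.60 = 0.01782 h⁻¹
t½ = ln2 / k = 0.693147 / 0.01782 = 38.90 h

39 h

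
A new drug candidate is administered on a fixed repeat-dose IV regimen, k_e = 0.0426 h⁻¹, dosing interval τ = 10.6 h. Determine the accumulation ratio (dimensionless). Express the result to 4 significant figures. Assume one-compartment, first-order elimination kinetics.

2.752

e^(−kτ) = e^(−0.04260 × 10.6) = 0.6366
Accumulation ratio R = 1 / (1 − e^(−kτ)) = 1 / (1 − 0.6366) = 2.752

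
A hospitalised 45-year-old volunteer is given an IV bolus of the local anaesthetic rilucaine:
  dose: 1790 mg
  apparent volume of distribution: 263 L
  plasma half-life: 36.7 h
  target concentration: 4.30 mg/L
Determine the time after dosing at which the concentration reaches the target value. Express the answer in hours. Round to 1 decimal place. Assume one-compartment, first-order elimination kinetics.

C₀ = Dose / Vd = 1790 / 263 = 6.806 mg/L
k = ln2 / t½ = 0.693147 / 36.7 = 0.01889 h⁻¹
t = ln(C₀ / C) / k = ln(6.806 / 4.30) / 0.01889
  = ln(1.583) / 0.01889 = 0.4593 / 0.01889 = 24.31 h

24.3 h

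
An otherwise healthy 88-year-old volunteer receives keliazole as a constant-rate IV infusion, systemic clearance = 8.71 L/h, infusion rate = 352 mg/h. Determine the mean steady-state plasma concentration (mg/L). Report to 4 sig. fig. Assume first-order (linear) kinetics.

At steady state Css = R₀ / CL = 352 / 8.710 = 40.41 mg/L

40.41 mg/L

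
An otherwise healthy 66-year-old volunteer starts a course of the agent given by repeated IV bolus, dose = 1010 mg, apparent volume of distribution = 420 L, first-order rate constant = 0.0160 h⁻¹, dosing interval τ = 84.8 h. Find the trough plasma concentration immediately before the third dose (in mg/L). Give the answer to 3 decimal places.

C₀ per dose = Dose / Vd = 1010 / 420 = 2.405 mg/L
Fraction remaining after one interval: r = e^(−kτ) = e^(−0.01600 × 84.8) = 0.2575
Before dose 3, 2 doses have been given (aged 1τ, 2τ).
C_trough = C₀ × (r + r²) = 2.405 × (0.2575 + 0.06631) = 0.7788 mg/L

0.779 mg/L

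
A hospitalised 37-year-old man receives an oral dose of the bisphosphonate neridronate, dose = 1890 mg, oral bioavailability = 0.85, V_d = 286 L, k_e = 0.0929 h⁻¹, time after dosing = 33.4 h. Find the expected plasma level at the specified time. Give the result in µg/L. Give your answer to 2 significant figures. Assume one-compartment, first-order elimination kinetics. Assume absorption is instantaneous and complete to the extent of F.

Amount reaching circulation = F × Dose = 0.85 × 1890 = 1607 mg
C₀ = F·Dose / Vd = 1607 / 286 = 5.619 mg/L
C = C₀ · e^(−k·t) = 5.619 × e^(−0.09290 × 33.4)
  = 5.619 × 0.04492 = 0.2524 mg/L
Convert: 0.2524 mg/L × 1000 = 252.4 µg/L

250 µg/L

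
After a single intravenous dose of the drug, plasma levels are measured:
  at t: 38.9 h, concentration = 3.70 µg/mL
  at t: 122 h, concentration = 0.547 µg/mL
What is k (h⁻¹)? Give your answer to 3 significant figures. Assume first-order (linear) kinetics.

k = ln(C₁/C₂) / (t₂ − t₁) = ln(3.70/0.547) / (122 − 38.9)
  = 1.912 / 83.10 = 0.02301 h⁻¹

0.0230 h⁻¹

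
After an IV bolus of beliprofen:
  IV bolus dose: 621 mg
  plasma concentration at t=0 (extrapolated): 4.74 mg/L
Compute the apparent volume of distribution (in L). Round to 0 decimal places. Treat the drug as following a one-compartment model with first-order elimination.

Vd = Dose / C₀ = 621.0 / 4.74 = 131.0 L

131 L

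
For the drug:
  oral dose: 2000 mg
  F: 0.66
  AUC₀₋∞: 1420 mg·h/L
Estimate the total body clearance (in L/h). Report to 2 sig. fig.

0.93 L/h

CL = F·Dose / AUC = 0.66 × 2000 / 1420 = 0.9296 L/h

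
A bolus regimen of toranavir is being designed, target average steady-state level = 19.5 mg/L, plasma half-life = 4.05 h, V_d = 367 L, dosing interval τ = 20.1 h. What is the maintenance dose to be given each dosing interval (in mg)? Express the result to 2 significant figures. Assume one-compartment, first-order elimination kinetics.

k = ln2 / t½ = 0.693147 / 4.05 = 0.1711 h⁻¹
CL = k × Vd = 0.1711 × 367 = 62.79 L/h
At steady state, Dose/τ = Css × CL.
Dose = Css × CL × τ = 19.5 × 62.79 × 20.1 = 24610 mg

25000 mg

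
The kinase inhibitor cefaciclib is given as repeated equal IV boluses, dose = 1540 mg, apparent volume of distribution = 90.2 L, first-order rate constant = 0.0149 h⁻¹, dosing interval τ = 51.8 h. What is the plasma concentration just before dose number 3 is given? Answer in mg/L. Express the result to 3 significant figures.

C₀ per dose = Dose / Vd = 1540 / 90.2 = 17.07 mg/L
Fraction remaining after one interval: r = e^(−kτ) = e^(−0.01490 × 51.8) = 0.4622
Before dose 3, 2 doses have been given (aged 1τ, 2τ).
C_trough = C₀ × (r + r²) = 17.07 × (0.4622 + 0.2136) = 11.54 mg/L

11.5 mg/L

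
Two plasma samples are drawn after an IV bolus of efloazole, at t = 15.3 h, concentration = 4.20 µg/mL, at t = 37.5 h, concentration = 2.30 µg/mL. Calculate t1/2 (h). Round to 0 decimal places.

k = ln(C₁/C₂) / (t₂ − t₁) = ln(4.20/2.30) / (37.5 − 15.3)
  = 0.6022 / 22.20 = 0.02713 h⁻¹
t½ = ln2 / k = 0.693147 / 0.02713 = 25.55 h

26 h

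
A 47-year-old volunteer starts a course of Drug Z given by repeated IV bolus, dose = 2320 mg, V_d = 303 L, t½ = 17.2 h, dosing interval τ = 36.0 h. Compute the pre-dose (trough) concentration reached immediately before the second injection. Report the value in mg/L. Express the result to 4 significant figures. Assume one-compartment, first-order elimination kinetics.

C₀ per dose = Dose / Vd = 2320 / 303 = 7.657 mg/L
k = ln2 / t½ = 0.693147 / 17.2 = 0.04030 h⁻¹
Fraction remaining after one interval: r = e^(−kτ) = e^(−0.04030 × 36.0) = 0.2344
Before dose 2, 1 dose has been given (aged 1τ).
C_trough = C₀ × r = 7.657 × 0.2344 = 1.795 mg/L

1.795 mg/L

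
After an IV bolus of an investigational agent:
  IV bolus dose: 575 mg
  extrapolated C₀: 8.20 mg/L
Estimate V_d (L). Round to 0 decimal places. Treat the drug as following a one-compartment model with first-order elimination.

70 L

Vd = Dose / C₀ = 575.0 / 8.20 = 70.12 L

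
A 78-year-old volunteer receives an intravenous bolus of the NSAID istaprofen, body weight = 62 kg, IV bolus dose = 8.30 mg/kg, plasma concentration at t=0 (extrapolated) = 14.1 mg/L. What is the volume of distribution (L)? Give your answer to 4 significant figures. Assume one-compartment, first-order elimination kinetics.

Dose = 8.30 × 62 = 514.6 mg
Vd = Dose / C₀ = 514.6 / 14.1 = 36.50 L

36.50 L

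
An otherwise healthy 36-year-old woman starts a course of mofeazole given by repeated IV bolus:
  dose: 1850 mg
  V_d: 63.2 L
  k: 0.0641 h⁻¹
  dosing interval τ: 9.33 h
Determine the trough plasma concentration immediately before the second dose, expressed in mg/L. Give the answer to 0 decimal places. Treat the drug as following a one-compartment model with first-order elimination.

16 mg/L

C₀ per dose = Dose / Vd = 1850 / 63.2 = 29.27 mg/L
Fraction remaining after one interval: r = e^(−kτ) = e^(−0.06410 × 9.33) = 0.5499
Before dose 2, 1 dose has been given (aged 1τ).
C_trough = C₀ × r = 29.27 × 0.5499 = 16.10 mg/L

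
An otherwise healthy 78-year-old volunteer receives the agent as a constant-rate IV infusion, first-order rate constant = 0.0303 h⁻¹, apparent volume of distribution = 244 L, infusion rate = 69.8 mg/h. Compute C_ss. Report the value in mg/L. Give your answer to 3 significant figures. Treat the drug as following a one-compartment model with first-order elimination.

9.44 mg/L

CL = k × Vd = 0.03030 × 244 = 7.393 L/h
At steady state Css = R₀ / CL = 69.8 / 7.393 = 9.441 mg/L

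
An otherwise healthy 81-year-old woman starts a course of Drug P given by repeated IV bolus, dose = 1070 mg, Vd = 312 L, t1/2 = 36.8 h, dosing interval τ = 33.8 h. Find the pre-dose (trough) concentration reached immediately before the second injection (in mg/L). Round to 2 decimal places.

1.81 mg/L

C₀ per dose = Dose / Vd = 1070 / 312 = 3.429 mg/L
k = ln2 / t½ = 0.693147 / 36.8 = 0.01884 h⁻¹
Fraction remaining after one interval: r = e^(−kτ) = e^(−0.01884 × 33.8) = 0.5290
Before dose 2, 1 dose has been given (aged 1τ).
C_trough = C₀ × r = 3.429 × 0.5290 = 1.814 mg/L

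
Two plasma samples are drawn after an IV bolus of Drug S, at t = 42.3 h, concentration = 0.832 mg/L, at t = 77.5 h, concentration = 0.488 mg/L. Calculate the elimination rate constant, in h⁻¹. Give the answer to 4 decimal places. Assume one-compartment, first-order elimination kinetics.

0.0152 h⁻¹

k = ln(C₁/C₂) / (t₂ − t₁) = ln(0.832/0.488) / (77.5 − 42.3)
  = 0.5335 / 35.20 = 0.01516 h⁻¹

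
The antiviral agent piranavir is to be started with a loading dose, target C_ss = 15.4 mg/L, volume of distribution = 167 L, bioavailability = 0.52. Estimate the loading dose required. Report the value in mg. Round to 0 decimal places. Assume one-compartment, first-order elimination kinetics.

4946 mg

LD = Css × Vd / F = 15.4 × 167 / 0.52 = 4946 mg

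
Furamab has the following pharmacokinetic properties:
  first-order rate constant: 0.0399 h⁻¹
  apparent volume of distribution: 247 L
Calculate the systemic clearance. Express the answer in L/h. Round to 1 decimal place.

CL = k × Vd = 0.0399 × 247 = 9.855 L/h

9.9 L/h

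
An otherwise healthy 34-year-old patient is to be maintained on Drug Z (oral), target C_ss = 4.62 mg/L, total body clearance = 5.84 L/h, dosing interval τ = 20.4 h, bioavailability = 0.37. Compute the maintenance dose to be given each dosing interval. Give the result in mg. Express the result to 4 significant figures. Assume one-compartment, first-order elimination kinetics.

1488 mg

At steady state, F × (Dose/τ) = Css × CL.
Dose = Css × CL × τ / F = 4.62 × 5.840 × 20.4 / 0.37 = 1488 mg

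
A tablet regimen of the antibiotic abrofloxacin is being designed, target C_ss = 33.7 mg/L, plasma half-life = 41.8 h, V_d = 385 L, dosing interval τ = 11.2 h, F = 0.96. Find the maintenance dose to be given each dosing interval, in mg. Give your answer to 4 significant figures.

2510 mg

k = ln2 / t½ = 0.693147 / 41.8 = 0.01658 h⁻¹
CL = k × Vd = 0.01658 × 385 = 6.383 L/h
At steady state, F × (Dose/τ) = Css × CL.
Dose = Css × CL × τ / F = 33.7 × 6.383 × 11.2 / 0.96 = 2510 mg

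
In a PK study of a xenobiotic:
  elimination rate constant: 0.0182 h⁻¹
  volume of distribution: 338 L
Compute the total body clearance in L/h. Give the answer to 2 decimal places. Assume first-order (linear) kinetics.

6.15 L/h

CL = k × Vd = 0.0182 × 338 = 6.152 L/h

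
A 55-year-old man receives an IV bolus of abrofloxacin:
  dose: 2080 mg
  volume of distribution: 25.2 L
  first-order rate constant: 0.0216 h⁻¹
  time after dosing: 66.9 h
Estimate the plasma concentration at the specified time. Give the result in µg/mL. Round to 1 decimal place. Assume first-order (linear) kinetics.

C₀ = Dose / Vd = 2080 / 25.2 = 82.54 mg/L
C = C₀ · e^(−k·t) = 82.54 × e^(−0.02160 × 66.9)
  = 82.54 × 0.2357 = 19.45 mg/L
(19.45 mg/L = 19.45 µg/mL)

19.5 µg/mL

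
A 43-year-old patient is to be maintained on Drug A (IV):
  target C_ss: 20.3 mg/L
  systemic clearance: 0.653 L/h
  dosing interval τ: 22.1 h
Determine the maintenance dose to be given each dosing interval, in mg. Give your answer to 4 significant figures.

293.0 mg

At steady state, Dose/τ = Css × CL.
Dose = Css × CL × τ = 20.3 × 0.6530 × 22.1 = 293.0 mg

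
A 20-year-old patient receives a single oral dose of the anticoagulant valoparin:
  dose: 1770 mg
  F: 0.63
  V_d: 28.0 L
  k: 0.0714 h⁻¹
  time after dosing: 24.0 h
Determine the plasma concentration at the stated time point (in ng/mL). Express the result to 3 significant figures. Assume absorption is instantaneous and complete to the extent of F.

7180 ng/mL

Amount reaching circulation = F × Dose = 0.63 × 1770 = 1115 mg
C₀ = F·Dose / Vd = 1115 / 28.0 = 39.82 mg/L
C = C₀ · e^(−k·t) = 39.82 × e^(−0.07140 × 24.0)
  = 39.82 × 0.1802 = 7.176 mg/L
Convert: 7.176 mg/L × 1000 = 7176 ng/mL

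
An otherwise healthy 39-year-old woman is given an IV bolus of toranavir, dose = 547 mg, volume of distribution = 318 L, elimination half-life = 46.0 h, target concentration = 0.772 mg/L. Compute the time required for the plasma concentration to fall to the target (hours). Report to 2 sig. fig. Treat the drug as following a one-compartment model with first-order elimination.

53 h

C₀ = Dose / Vd = 547.0 / 318 = 1.720 mg/L
k = ln2 / t½ = 0.693147 / 46.0 = 0.01507 h⁻¹
t = ln(C₀ / C) / k = ln(1.720 / 0.772) / 0.01507
  = ln(2.228) / 0.01507 = 0.8011 / 0.01507 = 53.16 h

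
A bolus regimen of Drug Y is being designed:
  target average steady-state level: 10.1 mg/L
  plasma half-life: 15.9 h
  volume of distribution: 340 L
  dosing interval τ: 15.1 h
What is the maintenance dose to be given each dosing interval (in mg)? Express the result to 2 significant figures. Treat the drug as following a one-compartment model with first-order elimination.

2300 mg

k = ln2 / t½ = 0.693147 / 15.9 = 0.04359 h⁻¹
CL = k × Vd = 0.04359 × 340 = 14.82 L/h
At steady state, Dose/τ = Css × CL.
Dose = Css × CL × τ = 10.1 × 14.82 × 15.1 = 2260 mg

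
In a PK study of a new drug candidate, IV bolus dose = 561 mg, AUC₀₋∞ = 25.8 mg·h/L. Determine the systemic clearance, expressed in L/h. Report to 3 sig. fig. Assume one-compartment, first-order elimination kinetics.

CL = Dose / AUC = 561 / 25.8 = 21.74 L/h

21.7 L/h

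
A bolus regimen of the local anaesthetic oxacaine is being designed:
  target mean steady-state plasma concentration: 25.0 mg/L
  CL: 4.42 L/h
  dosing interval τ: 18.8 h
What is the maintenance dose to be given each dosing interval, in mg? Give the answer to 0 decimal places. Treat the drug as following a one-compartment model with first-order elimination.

2077 mg

At steady state, Dose/τ = Css × CL.
Dose = Css × CL × τ = 25.0 × 4.420 × 18.8 = 2077 mg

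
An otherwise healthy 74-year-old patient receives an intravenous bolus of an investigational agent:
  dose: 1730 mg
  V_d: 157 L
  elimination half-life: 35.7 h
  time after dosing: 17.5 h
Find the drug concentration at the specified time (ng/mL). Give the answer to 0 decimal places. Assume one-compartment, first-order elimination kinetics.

C₀ = Dose / Vd = 1730 / 157 = 11.02 mg/L
k = ln2 / t½ = 0.693147 / 35.7 = 0.01942 h⁻¹
C = C₀ · e^(−k·t) = 11.02 × e^(−0.01942 × 17.5)
  = 11.02 × 0.7119 = 7.845 mg/L
Convert: 7.845 mg/L × 1000 = 7845 ng/mL

7845 ng/mL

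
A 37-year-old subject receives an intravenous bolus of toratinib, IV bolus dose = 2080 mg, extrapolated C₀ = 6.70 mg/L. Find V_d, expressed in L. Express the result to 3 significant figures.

310 L

Vd = Dose / C₀ = 2080 / 6.70 = 310.4 L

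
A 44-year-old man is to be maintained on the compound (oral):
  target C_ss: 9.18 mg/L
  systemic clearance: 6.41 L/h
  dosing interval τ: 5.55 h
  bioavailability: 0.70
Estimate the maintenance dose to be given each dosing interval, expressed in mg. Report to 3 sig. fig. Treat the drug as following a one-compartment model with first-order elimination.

At steady state, F × (Dose/τ) = Css × CL.
Dose = Css × CL × τ / F = 9.18 × 6.410 × 5.55 / 0.70 = 466.5 mg

467 mg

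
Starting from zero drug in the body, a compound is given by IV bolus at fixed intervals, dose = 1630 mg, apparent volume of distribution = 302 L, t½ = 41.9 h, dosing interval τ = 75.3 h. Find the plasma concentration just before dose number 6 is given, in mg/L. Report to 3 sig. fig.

C₀ per dose = Dose / Vd = 1630 / 302 = 5.397 mg/L
k = ln2 / t½ = 0.693147 / 41.9 = 0.01654 h⁻¹
Fraction remaining after one interval: r = e^(−kτ) = e^(−0.01654 × 75.3) = 0.2878
Before dose 6, 5 doses have been given (aged 1τ, 2τ, 3τ, 4τ, 5τ).
C_trough = C₀ × (r + r² + … + r^5) = C₀ × r(1−r^5)/(1−r)
        = 5.397 × 0.2878 × (1 − 0.001974) / (1 − 0.2878) = 2.177 mg/L

2.18 mg/L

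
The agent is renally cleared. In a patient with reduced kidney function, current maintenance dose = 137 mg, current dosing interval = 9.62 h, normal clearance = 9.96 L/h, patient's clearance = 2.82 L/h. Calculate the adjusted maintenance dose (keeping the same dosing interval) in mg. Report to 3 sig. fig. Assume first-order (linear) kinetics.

To keep the same average steady-state level, dosing rate must scale with clearance.
CL ratio = 2.82 / 9.96 = 0.2831
New dose (same interval) = 137 × 0.2831 = 38.78 mg

38.8 mg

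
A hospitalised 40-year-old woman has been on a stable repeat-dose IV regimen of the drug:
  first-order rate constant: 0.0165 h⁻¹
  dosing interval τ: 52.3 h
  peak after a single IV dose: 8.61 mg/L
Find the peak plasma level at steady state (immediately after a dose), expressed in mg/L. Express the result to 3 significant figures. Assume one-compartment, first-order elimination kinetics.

14.9 mg/L

e^(−kτ) = e^(−0.01650 × 52.3) = 0.4219
Accumulation ratio R = 1 / (1 − e^(−kτ)) = 1 / (1 − 0.4219) = 1.730
Steady-state peak = C₀ × R = 8.61 × 1.730 = 14.90 mg/L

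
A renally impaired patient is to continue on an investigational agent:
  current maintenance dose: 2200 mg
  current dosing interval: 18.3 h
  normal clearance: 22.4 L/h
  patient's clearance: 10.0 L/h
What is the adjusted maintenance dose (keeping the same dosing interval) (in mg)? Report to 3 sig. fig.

982 mg

To keep the same average steady-state level, dosing rate must scale with clearance.
CL ratio = 10.0 / 22.4 = 0.4464
New dose (same interval) = 2200 × 0.4464 = 982.1 mg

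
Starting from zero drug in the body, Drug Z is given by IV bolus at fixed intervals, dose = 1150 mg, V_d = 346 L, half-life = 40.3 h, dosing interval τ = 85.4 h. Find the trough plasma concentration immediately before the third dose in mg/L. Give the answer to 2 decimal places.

C₀ per dose = Dose / Vd = 1150 / 346 = 3.324 mg/L
k = ln2 / t½ = 0.693147 / 40.3 = 0.01720 h⁻¹
Fraction remaining after one interval: r = e^(−kτ) = e^(−0.01720 × 85.4) = 0.2302
Before dose 3, 2 doses have been given (aged 1τ, 2τ).
C_trough = C₀ × (r + r²) = 3.324 × (0.2302 + 0.05299) = 0.9413 mg/L

0.94 mg/L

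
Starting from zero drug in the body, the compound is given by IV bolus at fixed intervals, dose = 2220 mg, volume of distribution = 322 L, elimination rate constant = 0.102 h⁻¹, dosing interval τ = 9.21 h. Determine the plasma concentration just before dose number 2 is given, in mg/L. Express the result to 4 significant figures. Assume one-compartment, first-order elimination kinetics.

2.695 mg/L

C₀ per dose = Dose / Vd = 2220 / 322 = 6.894 mg/L
Fraction remaining after one interval: r = e^(−kτ) = e^(−0.1020 × 9.21) = 0.3909
Before dose 2, 1 dose has been given (aged 1τ).
C_trough = C₀ × r = 6.894 × 0.3909 = 2.695 mg/L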